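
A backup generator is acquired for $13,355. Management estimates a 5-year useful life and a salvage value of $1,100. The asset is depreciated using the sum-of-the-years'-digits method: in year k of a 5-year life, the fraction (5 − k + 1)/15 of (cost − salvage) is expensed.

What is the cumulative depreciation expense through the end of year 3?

Depreciable base = $13,355 − $1,100 = $12,255.
Sum of the years' digits = 5+4+3+2+1 = 15.
Year 1: $12,255 × 5/15 = $4,085. Book value $9,270.
Year 2: $12,255 × 4/15 = $3,268. Book value $6,002.
Year 3: $12,255 × 3/15 = $2,451. Book value $3,551.
Accumulated through year 3 = $13,355 − $3,551 = $9,804.

$9,804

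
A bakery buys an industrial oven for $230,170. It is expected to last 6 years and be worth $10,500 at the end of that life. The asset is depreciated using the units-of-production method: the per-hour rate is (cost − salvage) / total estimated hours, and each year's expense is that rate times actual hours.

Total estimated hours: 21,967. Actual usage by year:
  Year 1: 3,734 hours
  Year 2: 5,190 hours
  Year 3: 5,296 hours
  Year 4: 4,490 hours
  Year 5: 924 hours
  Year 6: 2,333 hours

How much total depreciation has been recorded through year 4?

$187,100

Depreciable base = $230,170 − $10,500 = $219,670.
Rate = $219,670 / 21,967 hours = $10 per hour.
Year 1: 3,734 × $10 = $37,340. Book value $192,830.
Year 2: 5,190 × $10 = $51,900. Book value $140,930.
Year 3: 5,296 × $10 = $52,960. Book value $87,970.
Year 4: 4,490 × $10 = $44,900. Book value $43,070.
Accumulated through year 4 = $230,170 − $43,070 = $187,100.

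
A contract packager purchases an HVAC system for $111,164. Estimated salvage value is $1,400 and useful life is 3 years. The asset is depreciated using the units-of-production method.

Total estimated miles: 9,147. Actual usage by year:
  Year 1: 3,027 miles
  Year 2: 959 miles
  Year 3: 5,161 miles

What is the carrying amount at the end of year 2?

$63,332

Depreciable base = $111,164 − $1,400 = $109,764.
Rate = $109,764 / 9,147 miles = $12 per mile.
Year 1: 3,027 × $12 = $36,324. Book value $74,840.
Year 2: 959 × $12 = $11,508. Book value $63,332.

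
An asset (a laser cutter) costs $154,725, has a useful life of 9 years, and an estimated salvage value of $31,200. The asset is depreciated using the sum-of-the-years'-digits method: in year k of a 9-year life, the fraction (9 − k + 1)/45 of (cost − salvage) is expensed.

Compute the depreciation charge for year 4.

Depreciable base = $154,725 − $31,200 = $123,525.
Sum of the years' digits = 9+8+7+6+5+4+3+2+1 = 45.
Year 1: $123,525 × 9/45 = $24,705. Book value $130,020.
Year 2: $123,525 × 8/45 = $21,960. Book value $108,060.
Year 3: $123,525 × 7/45 = $19,215. Book value $88,845.
Year 4: $123,525 × 6/45 = $16,470. Book value $72,375.

$16,470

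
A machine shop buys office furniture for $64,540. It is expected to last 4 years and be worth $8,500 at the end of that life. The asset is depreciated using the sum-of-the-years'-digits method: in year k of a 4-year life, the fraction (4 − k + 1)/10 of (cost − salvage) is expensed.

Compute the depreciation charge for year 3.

Depreciable base = $64,540 − $8,500 = $56,040.
Sum of the years' digits = 4+3+2+1 = 10.
Year 1: $56,040 × 4/10 = $22,416. Book value $42,124.
Year 2: $56,040 × 3/10 = $16,812. Book value $25,312.
Year 3: $56,040 × 2/10 = $11,208. Book value $14,104.

$11,208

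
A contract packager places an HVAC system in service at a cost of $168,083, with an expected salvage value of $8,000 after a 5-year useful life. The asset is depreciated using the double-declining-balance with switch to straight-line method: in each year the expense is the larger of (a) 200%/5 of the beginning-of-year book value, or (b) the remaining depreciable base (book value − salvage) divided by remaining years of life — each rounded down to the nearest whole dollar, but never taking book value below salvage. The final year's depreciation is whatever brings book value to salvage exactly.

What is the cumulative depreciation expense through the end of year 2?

$107,573

Depreciable base = $168,083 − $8,000 = $160,083.
Year 1: DB = ⌊$168,083 × 200%/5⌋ = $67,233; SL = ⌊$160,083/5⌋ = $32,016 → take DB $67,233. Book value $100,850.
Year 2: DB = ⌊$100,850 × 200%/5⌋ = $40,340; SL = ⌊$92,850/4⌋ = $23,212 → take DB $40,340. Book value $60,510.
Accumulated through year 2 = $168,083 − $60,510 = $107,573.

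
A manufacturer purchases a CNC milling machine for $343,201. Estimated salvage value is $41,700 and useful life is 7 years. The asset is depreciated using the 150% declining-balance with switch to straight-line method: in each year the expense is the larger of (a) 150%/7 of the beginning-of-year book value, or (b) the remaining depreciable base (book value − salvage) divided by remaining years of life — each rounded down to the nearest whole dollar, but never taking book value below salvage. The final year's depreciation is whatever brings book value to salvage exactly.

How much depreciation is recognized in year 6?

$29,700

Depreciable base = $343,201 − $41,700 = $301,501.
Year 1: DB = ⌊$343,201 × 150%/7⌋ = $73,543; SL = ⌊$301,501/7⌋ = $43,071 → take DB $73,543. Book value $269,658.
Year 2: DB = ⌊$269,658 × 150%/7⌋ = $57,783; SL = ⌊$227,958/6⌋ = $37,993 → take DB $57,783. Book value $211,875.
Year 3: DB = ⌊$211,875 × 150%/7⌋ = $45,401; SL = ⌊$170,175/5⌋ = $34,035 → take DB $45,401. Book value $166,474.
Year 4: DB = ⌊$166,474 × 150%/7⌋ = $35,673; SL = ⌊$124,774/4⌋ = $31,193 → take DB $35,673. Book value $130,801.
Year 5: DB = ⌊$130,801 × 150%/7⌋ = $28,028; SL = ⌊$89,101/3⌋ = $29,700 → take SL $29,700. Book value $101,101.
Year 6: DB = ⌊$101,101 × 150%/7⌋ = $21,664; SL = ⌊$59,401/2⌋ = $29,700 → take SL $29,700. Book value $71,401.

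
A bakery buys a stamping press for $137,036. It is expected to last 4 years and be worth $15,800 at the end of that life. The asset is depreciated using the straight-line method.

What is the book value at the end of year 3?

$46,109

Depreciable base = $137,036 − $15,800 = $121,236.
Annual expense = $121,236 / 4 = $30,309.
End of year 1: book value $106,727.
End of year 2: book value $76,418.
End of year 3: book value $46,109.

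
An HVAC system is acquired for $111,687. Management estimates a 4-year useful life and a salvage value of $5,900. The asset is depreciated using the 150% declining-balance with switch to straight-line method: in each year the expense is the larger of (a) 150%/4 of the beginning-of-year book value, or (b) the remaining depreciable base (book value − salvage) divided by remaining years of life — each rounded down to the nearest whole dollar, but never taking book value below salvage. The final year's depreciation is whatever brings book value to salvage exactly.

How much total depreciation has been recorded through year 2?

$68,058

Depreciable base = $111,687 − $5,900 = $105,787.
Year 1: DB = ⌊$111,687 × 150%/4⌋ = $41,882; SL = ⌊$105,787/4⌋ = $26,446 → take DB $41,882. Book value $69,805.
Year 2: DB = ⌊$69,805 × 150%/4⌋ = $26,176; SL = ⌊$63,905/3⌋ = $21,301 → take DB $26,176. Book value $43,629.
Accumulated through year 2 = $111,687 − $43,629 = $68,058.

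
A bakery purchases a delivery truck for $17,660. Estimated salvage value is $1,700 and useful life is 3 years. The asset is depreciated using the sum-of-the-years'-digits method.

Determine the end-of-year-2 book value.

Depreciable base = $17,660 − $1,700 = $15,960.
Sum of the years' digits = 3+2+1 = 6.
Year 1: $15,960 × 3/6 = $7,980. Book value $9,680.
Year 2: $15,960 × 2/6 = $5,320. Book value $4,360.

$4,360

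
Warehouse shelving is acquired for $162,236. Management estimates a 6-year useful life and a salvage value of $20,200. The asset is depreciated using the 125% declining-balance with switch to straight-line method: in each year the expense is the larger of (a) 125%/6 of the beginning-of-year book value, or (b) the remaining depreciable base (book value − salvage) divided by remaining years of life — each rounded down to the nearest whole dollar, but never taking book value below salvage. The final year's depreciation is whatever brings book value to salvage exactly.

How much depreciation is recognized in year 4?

Depreciable base = $162,236 − $20,200 = $142,036.
Year 1: DB = ⌊$162,236 × 125%/6⌋ = $33,799; SL = ⌊$142,036/6⌋ = $23,672 → take DB $33,799. Book value $128,437.
Year 2: DB = ⌊$128,437 × 125%/6⌋ = $26,757; SL = ⌊$108,237/5⌋ = $21,647 → take DB $26,757. Book value $101,680.
Year 3: DB = ⌊$101,680 × 125%/6⌋ = $21,183; SL = ⌊$81,480/4⌋ = $20,370 → take DB $21,183. Book value $80,497.
Year 4: DB = ⌊$80,497 × 125%/6⌋ = $16,770; SL = ⌊$60,297/3⌋ = $20,099 → take SL $20,099. Book value $60,398.

$20,099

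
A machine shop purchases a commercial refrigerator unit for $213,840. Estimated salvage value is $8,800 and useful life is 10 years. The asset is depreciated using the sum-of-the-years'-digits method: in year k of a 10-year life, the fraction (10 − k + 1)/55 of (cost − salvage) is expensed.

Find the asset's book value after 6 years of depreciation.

Depreciable base = $213,840 − $8,800 = $205,040.
Sum of the years' digits = 10+9+8+7+6+5+4+3+2+1 = 55.
Year 1: $205,040 × 10/55 = $37,280. Book value $176,560.
Year 2: $205,040 × 9/55 = $33,552. Book value $143,008.
Year 3: $205,040 × 8/55 = $29,824. Book value $113,184.
Year 4: $205,040 × 7/55 = $26,096. Book value $87,088.
Year 5: $205,040 × 6/55 = $22,368. Book value $64,720.
Year 6: $205,040 × 5/55 = $18,640. Book value $46,080.

$46,080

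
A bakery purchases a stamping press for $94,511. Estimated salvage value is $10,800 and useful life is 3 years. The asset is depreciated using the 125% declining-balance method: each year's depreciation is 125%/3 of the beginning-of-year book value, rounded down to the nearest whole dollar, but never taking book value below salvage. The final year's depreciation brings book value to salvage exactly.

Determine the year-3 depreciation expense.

$21,361

Depreciable base = $94,511 − $10,800 = $83,711.
Year 1: ⌊$94,511 × 125%/3⌋ = $39,379. Book value $55,132.
Year 2: ⌊$55,132 × 125%/3⌋ = $22,971. Book value $32,161.
Year 3 (final): $32,161 − $10,800 = $21,361. Book value $10,800.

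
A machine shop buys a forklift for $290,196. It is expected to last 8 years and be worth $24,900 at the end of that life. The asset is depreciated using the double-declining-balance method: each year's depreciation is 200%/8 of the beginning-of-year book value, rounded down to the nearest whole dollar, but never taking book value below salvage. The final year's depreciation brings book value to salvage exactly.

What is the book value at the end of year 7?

Depreciable base = $290,196 − $24,900 = $265,296.
Year 1: ⌊$290,196 × 200%/8⌋ = $72,549. Book value $217,647.
Year 2: ⌊$217,647 × 200%/8⌋ = $54,411. Book value $163,236.
Year 3: ⌊$163,236 × 200%/8⌋ = $40,809. Book value $122,427.
Year 4: ⌊$122,427 × 200%/8⌋ = $30,606. Book value $91,821.
Year 5: ⌊$91,821 × 200%/8⌋ = $22,955. Book value $68,866.
Year 6: ⌊$68,866 × 200%/8⌋ = $17,216. Book value $51,650.
Year 7: ⌊$51,650 × 200%/8⌋ = $12,912. Book value $38,738.

$38,738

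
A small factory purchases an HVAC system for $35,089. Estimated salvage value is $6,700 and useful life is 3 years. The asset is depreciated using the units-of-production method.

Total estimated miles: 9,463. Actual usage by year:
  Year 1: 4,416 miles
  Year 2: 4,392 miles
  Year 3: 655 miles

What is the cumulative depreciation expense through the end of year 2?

$26,424

Depreciable base = $35,089 − $6,700 = $28,389.
Rate = $28,389 / 9,463 miles = $3 per mile.
Year 1: 4,416 × $3 = $13,248. Book value $21,841.
Year 2: 4,392 × $3 = $13,176. Book value $8,665.
Accumulated through year 2 = $35,089 − $8,665 = $26,424.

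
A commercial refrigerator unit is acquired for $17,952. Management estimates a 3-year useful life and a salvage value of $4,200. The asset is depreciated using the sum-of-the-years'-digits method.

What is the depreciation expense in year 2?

Depreciable base = $17,952 − $4,200 = $13,752.
Sum of the years' digits = 3+2+1 = 6.
Year 1: $13,752 × 3/6 = $6,876. Book value $11,076.
Year 2: $13,752 × 2/6 = $4,584. Book value $6,492.

$4,584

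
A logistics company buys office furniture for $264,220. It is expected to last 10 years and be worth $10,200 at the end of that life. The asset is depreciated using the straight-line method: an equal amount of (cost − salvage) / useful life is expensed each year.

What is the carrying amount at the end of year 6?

Depreciable base = $264,220 − $10,200 = $254,020.
Annual expense = $254,020 / 10 = $25,402.
End of year 1: book value $238,818.
End of year 2: book value $213,416.
End of year 3: book value $188,014.
End of year 4: book value $162,612.
End of year 5: book value $137,210.
End of year 6: book value $111,808.

$111,808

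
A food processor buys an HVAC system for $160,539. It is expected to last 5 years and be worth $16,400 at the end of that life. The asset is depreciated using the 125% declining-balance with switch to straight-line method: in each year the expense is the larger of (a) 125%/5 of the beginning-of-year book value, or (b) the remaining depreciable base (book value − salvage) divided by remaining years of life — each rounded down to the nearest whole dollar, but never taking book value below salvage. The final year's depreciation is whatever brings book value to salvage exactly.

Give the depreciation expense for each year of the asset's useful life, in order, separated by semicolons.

$40,134; $30,101; $24,634; $24,635; $24,635

Depreciable base = $160,539 − $16,400 = $144,139.
Year 1: DB = ⌊$160,539 × 125%/5⌋ = $40,134; SL = ⌊$144,139/5⌋ = $28,827 → take DB $40,134. Book value $120,405.
Year 2: DB = ⌊$120,405 × 125%/5⌋ = $30,101; SL = ⌊$104,005/4⌋ = $26,001 → take DB $30,101. Book value $90,304.
Year 3: DB = ⌊$90,304 × 125%/5⌋ = $22,576; SL = ⌊$73,904/3⌋ = $24,634 → take SL $24,634. Book value $65,670.
Year 4: DB = ⌊$65,670 × 125%/5⌋ = $16,417; SL = ⌊$49,270/2⌋ = $24,635 → take SL $24,635. Book value $41,035.
Year 5 (final): $41,035 − $16,400 = $24,635. Book value $16,400.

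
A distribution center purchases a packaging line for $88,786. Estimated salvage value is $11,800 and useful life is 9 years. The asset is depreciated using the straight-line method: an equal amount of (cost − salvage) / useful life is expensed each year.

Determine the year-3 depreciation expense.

Depreciable base = $88,786 − $11,800 = $76,986.
Annual expense = $76,986 / 9 = $8,554.

$8,554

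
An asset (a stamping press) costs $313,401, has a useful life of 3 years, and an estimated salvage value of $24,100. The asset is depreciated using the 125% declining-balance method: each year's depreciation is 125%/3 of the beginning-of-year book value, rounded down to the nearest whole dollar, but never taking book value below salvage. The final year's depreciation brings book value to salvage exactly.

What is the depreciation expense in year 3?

Depreciable base = $313,401 − $24,100 = $289,301.
Year 1: ⌊$313,401 × 125%/3⌋ = $130,583. Book value $182,818.
Year 2: ⌊$182,818 × 125%/3⌋ = $76,174. Book value $106,644.
Year 3 (final): $106,644 − $24,100 = $82,544. Book value $24,100.

$82,544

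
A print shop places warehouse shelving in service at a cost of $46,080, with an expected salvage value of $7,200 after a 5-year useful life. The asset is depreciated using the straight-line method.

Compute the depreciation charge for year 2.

Depreciable base = $46,080 − $7,200 = $38,880.
Annual expense = $38,880 / 5 = $7,776.

$7,776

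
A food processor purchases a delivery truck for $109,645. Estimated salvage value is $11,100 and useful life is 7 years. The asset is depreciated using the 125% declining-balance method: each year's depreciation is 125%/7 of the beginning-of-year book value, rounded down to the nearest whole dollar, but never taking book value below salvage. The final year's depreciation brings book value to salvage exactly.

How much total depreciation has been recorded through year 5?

$68,639

Depreciable base = $109,645 − $11,100 = $98,545.
Year 1: ⌊$109,645 × 125%/7⌋ = $19,579. Book value $90,066.
Year 2: ⌊$90,066 × 125%/7⌋ = $16,083. Book value $73,983.
Year 3: ⌊$73,983 × 125%/7⌋ = $13,211. Book value $60,772.
Year 4: ⌊$60,772 × 125%/7⌋ = $10,852. Book value $49,920.
Year 5: ⌊$49,920 × 125%/7⌋ = $8,914. Book value $41,006.
Accumulated through year 5 = $109,645 − $41,006 = $68,639.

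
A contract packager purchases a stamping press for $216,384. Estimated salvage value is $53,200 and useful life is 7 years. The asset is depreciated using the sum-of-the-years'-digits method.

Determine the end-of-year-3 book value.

$111,480

Depreciable base = $216,384 − $53,200 = $163,184.
Sum of the years' digits = 7+6+5+4+3+2+1 = 28.
Year 1: $163,184 × 7/28 = $40,796. Book value $175,588.
Year 2: $163,184 × 6/28 = $34,968. Book value $140,620.
Year 3: $163,184 × 5/28 = $29,140. Book value $111,480.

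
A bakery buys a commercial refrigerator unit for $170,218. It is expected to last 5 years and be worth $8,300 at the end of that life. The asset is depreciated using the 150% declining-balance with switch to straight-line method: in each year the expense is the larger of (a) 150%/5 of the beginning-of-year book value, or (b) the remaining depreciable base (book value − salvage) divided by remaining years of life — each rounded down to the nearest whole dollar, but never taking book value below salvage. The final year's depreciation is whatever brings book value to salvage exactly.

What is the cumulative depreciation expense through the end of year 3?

Depreciable base = $170,218 − $8,300 = $161,918.
Year 1: DB = ⌊$170,218 × 150%/5⌋ = $51,065; SL = ⌊$161,918/5⌋ = $32,383 → take DB $51,065. Book value $119,153.
Year 2: DB = ⌊$119,153 × 150%/5⌋ = $35,745; SL = ⌊$110,853/4⌋ = $27,713 → take DB $35,745. Book value $83,408.
Year 3: DB = ⌊$83,408 × 150%/5⌋ = $25,022; SL = ⌊$75,108/3⌋ = $25,036 → take SL $25,036. Book value $58,372.
Accumulated through year 3 = $170,218 − $58,372 = $111,846.

$111,846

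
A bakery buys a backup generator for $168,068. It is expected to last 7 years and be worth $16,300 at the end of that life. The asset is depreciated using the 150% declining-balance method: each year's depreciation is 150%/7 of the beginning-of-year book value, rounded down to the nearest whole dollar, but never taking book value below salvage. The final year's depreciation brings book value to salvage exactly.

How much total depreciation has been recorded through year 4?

$104,013

Depreciable base = $168,068 − $16,300 = $151,768.
Year 1: ⌊$168,068 × 150%/7⌋ = $36,014. Book value $132,054.
Year 2: ⌊$132,054 × 150%/7⌋ = $28,297. Book value $103,757.
Year 3: ⌊$103,757 × 150%/7⌋ = $22,233. Book value $81,524.
Year 4: ⌊$81,524 × 150%/7⌋ = $17,469. Book value $64,055.
Accumulated through year 4 = $168,068 − $64,055 = $104,013.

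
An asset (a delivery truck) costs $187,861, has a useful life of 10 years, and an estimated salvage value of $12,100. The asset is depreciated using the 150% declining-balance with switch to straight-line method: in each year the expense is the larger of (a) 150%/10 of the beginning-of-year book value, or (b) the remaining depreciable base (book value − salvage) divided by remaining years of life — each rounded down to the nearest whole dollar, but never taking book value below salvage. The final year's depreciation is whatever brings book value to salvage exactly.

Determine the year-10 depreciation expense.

Depreciable base = $187,861 − $12,100 = $175,761.
Year 1: DB = ⌊$187,861 × 150%/10⌋ = $28,179; SL = ⌊$175,761/10⌋ = $17,576 → take DB $28,179. Book value $159,682.
Year 2: DB = ⌊$159,682 × 150%/10⌋ = $23,952; SL = ⌊$147,582/9⌋ = $16,398 → take DB $23,952. Book value $135,730.
Year 3: DB = ⌊$135,730 × 150%/10⌋ = $20,359; SL = ⌊$123,630/8⌋ = $15,453 → take DB $20,359. Book value $115,371.
Year 4: DB = ⌊$115,371 × 150%/10⌋ = $17,305; SL = ⌊$103,271/7⌋ = $14,753 → take DB $17,305. Book value $98,066.
Year 5: DB = ⌊$98,066 × 150%/10⌋ = $14,709; SL = ⌊$85,966/6⌋ = $14,327 → take DB $14,709. Book value $83,357.
Year 6: DB = ⌊$83,357 × 150%/10⌋ = $12,503; SL = ⌊$71,257/5⌋ = $14,251 → take SL $14,251. Book value $69,106.
Year 7: DB = ⌊$69,106 × 150%/10⌋ = $10,365; SL = ⌊$57,006/4⌋ = $14,251 → take SL $14,251. Book value $54,855.
Year 8: DB = ⌊$54,855 × 150%/10⌋ = $8,228; SL = ⌊$42,755/3⌋ = $14,251 → take SL $14,251. Book value $40,604.
Year 9: DB = ⌊$40,604 × 150%/10⌋ = $6,090; SL = ⌊$28,504/2⌋ = $14,252 → take SL $14,252. Book value $26,352.
Year 10 (final): $26,352 − $12,100 = $14,252. Book value $12,100.

$14,252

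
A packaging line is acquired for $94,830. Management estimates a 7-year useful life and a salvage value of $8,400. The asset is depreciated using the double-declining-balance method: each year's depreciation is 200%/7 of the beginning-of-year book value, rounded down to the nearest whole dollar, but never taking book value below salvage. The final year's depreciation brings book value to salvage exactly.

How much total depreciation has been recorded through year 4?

Depreciable base = $94,830 − $8,400 = $86,430.
Year 1: ⌊$94,830 × 200%/7⌋ = $27,094. Book value $67,736.
Year 2: ⌊$67,736 × 200%/7⌋ = $19,353. Book value $48,383.
Year 3: ⌊$48,383 × 200%/7⌋ = $13,823. Book value $34,560.
Year 4: ⌊$34,560 × 200%/7⌋ = $9,874. Book value $24,686.
Accumulated through year 4 = $94,830 − $24,686 = $70,144.

$70,144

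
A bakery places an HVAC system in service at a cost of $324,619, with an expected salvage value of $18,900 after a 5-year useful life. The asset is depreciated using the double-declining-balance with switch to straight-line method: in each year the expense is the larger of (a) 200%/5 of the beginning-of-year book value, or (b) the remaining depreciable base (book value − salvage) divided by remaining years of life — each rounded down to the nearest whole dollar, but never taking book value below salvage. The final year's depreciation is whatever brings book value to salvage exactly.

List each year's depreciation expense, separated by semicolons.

$129,847; $77,908; $46,745; $28,047; $23,172

Depreciable base = $324,619 − $18,900 = $305,719.
Year 1: DB = ⌊$324,619 × 200%/5⌋ = $129,847; SL = ⌊$305,719/5⌋ = $61,143 → take DB $129,847. Book value $194,772.
Year 2: DB = ⌊$194,772 × 200%/5⌋ = $77,908; SL = ⌊$175,872/4⌋ = $43,968 → take DB $77,908. Book value $116,864.
Year 3: DB = ⌊$116,864 × 200%/5⌋ = $46,745; SL = ⌊$97,964/3⌋ = $32,654 → take DB $46,745. Book value $70,119.
Year 4: DB = ⌊$70,119 × 200%/5⌋ = $28,047; SL = ⌊$51,219/2⌋ = $25,609 → take DB $28,047. Book value $42,072.
Year 5 (final): $42,072 − $18,900 = $23,172. Book value $18,900.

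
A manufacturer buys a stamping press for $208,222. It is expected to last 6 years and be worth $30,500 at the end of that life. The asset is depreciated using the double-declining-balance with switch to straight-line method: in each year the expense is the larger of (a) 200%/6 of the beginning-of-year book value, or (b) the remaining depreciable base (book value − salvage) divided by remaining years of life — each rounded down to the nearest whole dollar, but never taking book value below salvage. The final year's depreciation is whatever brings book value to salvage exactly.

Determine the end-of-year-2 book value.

$92,544

Depreciable base = $208,222 − $30,500 = $177,722.
Year 1: DB = ⌊$208,222 × 200%/6⌋ = $69,407; SL = ⌊$177,722/6⌋ = $29,620 → take DB $69,407. Book value $138,815.
Year 2: DB = ⌊$138,815 × 200%/6⌋ = $46,271; SL = ⌊$108,315/5⌋ = $21,663 → take DB $46,271. Book value $92,544.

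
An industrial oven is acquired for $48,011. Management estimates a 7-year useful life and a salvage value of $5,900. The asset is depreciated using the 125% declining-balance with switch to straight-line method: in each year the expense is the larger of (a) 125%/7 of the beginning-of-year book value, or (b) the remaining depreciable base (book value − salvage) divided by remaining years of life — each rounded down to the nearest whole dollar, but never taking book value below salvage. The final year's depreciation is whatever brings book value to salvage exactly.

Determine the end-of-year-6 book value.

Depreciable base = $48,011 − $5,900 = $42,111.
Year 1: DB = ⌊$48,011 × 125%/7⌋ = $8,573; SL = ⌊$42,111/7⌋ = $6,015 → take DB $8,573. Book value $39,438.
Year 2: DB = ⌊$39,438 × 125%/7⌋ = $7,042; SL = ⌊$33,538/6⌋ = $5,589 → take DB $7,042. Book value $32,396.
Year 3: DB = ⌊$32,396 × 125%/7⌋ = $5,785; SL = ⌊$26,496/5⌋ = $5,299 → take DB $5,785. Book value $26,611.
Year 4: DB = ⌊$26,611 × 125%/7⌋ = $4,751; SL = ⌊$20,711/4⌋ = $5,177 → take SL $5,177. Book value $21,434.
Year 5: DB = ⌊$21,434 × 125%/7⌋ = $3,827; SL = ⌊$15,534/3⌋ = $5,178 → take SL $5,178. Book value $16,256.
Year 6: DB = ⌊$16,256 × 125%/7⌋ = $2,902; SL = ⌊$10,356/2⌋ = $5,178 → take SL $5,178. Book value $11,078.

$11,078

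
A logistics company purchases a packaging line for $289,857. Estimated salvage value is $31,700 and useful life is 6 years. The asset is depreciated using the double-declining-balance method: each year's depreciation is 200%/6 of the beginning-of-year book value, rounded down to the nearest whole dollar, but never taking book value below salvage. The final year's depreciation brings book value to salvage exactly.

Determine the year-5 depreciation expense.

Depreciable base = $289,857 − $31,700 = $258,157.
Year 1: ⌊$289,857 × 200%/6⌋ = $96,619. Book value $193,238.
Year 2: ⌊$193,238 × 200%/6⌋ = $64,412. Book value $128,826.
Year 3: ⌊$128,826 × 200%/6⌋ = $42,942. Book value $85,884.
Year 4: ⌊$85,884 × 200%/6⌋ = $28,628. Book value $57,256.
Year 5: ⌊$57,256 × 200%/6⌋ = $19,085. Book value $38,171.

$19,085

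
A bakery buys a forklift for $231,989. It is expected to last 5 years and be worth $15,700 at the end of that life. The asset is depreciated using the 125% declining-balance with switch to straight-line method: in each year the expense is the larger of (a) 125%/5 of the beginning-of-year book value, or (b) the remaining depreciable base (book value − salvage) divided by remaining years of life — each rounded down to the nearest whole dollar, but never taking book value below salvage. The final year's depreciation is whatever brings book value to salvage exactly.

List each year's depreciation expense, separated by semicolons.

Depreciable base = $231,989 − $15,700 = $216,289.
Year 1: DB = ⌊$231,989 × 125%/5⌋ = $57,997; SL = ⌊$216,289/5⌋ = $43,257 → take DB $57,997. Book value $173,992.
Year 2: DB = ⌊$173,992 × 125%/5⌋ = $43,498; SL = ⌊$158,292/4⌋ = $39,573 → take DB $43,498. Book value $130,494.
Year 3: DB = ⌊$130,494 × 125%/5⌋ = $32,623; SL = ⌊$114,794/3⌋ = $38,264 → take SL $38,264. Book value $92,230.
Year 4: DB = ⌊$92,230 × 125%/5⌋ = $23,057; SL = ⌊$76,530/2⌋ = $38,265 → take SL $38,265. Book value $53,965.
Year 5 (final): $53,965 − $15,700 = $38,265. Book value $15,700.

$57,997; $43,498; $38,264; $38,265; $38,265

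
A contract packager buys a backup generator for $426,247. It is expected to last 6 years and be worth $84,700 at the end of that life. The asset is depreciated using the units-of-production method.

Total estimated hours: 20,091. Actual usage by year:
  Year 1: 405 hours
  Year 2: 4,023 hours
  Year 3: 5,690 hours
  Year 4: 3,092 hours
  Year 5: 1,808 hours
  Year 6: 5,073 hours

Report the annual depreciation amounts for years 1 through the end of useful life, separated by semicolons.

Depreciable base = $426,247 − $84,700 = $341,547.
Rate = $341,547 / 20,091 hours = $17 per hour.
Year 1: 405 × $17 = $6,885. Book value $419,362.
Year 2: 4,023 × $17 = $68,391. Book value $350,971.
Year 3: 5,690 × $17 = $96,730. Book value $254,241.
Year 4: 3,092 × $17 = $52,564. Book value $201,677.
Year 5: 1,808 × $17 = $30,736. Book value $170,941.
Year 6: 5,073 × $17 = $86,241. Book value $84,700.

$6,885; $68,391; $96,730; $52,564; $30,736; $86,241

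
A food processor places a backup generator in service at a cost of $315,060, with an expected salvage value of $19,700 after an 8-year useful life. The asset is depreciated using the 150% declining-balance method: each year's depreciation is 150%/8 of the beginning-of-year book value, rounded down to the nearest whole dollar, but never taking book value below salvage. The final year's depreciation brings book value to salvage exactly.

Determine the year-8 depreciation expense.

$53,950

Depreciable base = $315,060 − $19,700 = $295,360.
Year 1: ⌊$315,060 × 150%/8⌋ = $59,073. Book value $255,987.
Year 2: ⌊$255,987 × 150%/8⌋ = $47,997. Book value $207,990.
Year 3: ⌊$207,990 × 150%/8⌋ = $38,998. Book value $168,992.
Year 4: ⌊$168,992 × 150%/8⌋ = $31,686. Book value $137,306.
Year 5: ⌊$137,306 × 150%/8⌋ = $25,744. Book value $111,562.
Year 6: ⌊$111,562 × 150%/8⌋ = $20,917. Book value $90,645.
Year 7: ⌊$90,645 × 150%/8⌋ = $16,995. Book value $73,650.
Year 8 (final): $73,650 − $19,700 = $53,950. Book value $19,700.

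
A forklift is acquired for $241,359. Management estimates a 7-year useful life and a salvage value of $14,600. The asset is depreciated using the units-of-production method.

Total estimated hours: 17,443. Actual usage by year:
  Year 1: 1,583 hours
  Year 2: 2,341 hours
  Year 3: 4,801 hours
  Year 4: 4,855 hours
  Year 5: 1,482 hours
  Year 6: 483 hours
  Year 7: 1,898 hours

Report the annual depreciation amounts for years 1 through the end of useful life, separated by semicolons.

$20,579; $30,433; $62,413; $63,115; $19,266; $6,279; $24,674

Depreciable base = $241,359 − $14,600 = $226,759.
Rate = $226,759 / 17,443 hours = $13 per hour.
Year 1: 1,583 × $13 = $20,579. Book value $220,780.
Year 2: 2,341 × $13 = $30,433. Book value $190,347.
Year 3: 4,801 × $13 = $62,413. Book value $127,934.
Year 4: 4,855 × $13 = $63,115. Book value $64,819.
Year 5: 1,482 × $13 = $19,266. Book value $45,553.
Year 6: 483 × $13 = $6,279. Book value $39,274.
Year 7: 1,898 × $13 = $24,674. Book value $14,600.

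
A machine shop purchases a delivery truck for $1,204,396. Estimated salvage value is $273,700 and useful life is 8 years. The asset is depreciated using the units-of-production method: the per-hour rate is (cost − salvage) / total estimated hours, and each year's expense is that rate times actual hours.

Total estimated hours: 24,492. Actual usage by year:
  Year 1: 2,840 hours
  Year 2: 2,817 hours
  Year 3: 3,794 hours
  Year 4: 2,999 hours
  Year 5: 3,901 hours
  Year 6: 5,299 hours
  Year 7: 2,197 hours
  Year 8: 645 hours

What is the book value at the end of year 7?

Depreciable base = $1,204,396 − $273,700 = $930,696.
Rate = $930,696 / 24,492 hours = $38 per hour.
Year 1: 2,840 × $38 = $107,920. Book value $1,096,476.
Year 2: 2,817 × $38 = $107,046. Book value $989,430.
Year 3: 3,794 × $38 = $144,172. Book value $845,258.
Year 4: 2,999 × $38 = $113,962. Book value $731,296.
Year 5: 3,901 × $38 = $148,238. Book value $583,058.
Year 6: 5,299 × $38 = $201,362. Book value $381,696.
Year 7: 2,197 × $38 = $83,486. Book value $298,210.

$298,210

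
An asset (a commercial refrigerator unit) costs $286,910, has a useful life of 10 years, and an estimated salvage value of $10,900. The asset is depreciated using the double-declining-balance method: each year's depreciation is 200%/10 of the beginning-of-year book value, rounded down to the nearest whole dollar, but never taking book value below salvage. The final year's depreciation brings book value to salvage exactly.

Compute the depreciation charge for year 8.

Depreciable base = $286,910 − $10,900 = $276,010.
Year 1: ⌊$286,910 × 200%/10⌋ = $57,382. Book value $229,528.
Year 2: ⌊$229,528 × 200%/10⌋ = $45,905. Book value $183,623.
Year 3: ⌊$183,623 × 200%/10⌋ = $36,724. Book value $146,899.
Year 4: ⌊$146,899 × 200%/10⌋ = $29,379. Book value $117,520.
Year 5: ⌊$117,520 × 200%/10⌋ = $23,504. Book value $94,016.
Year 6: ⌊$94,016 × 200%/10⌋ = $18,803. Book value $75,213.
Year 7: ⌊$75,213 × 200%/10⌋ = $15,042. Book value $60,171.
Year 8: ⌊$60,171 × 200%/10⌋ = $12,034. Book value $48,137.

$12,034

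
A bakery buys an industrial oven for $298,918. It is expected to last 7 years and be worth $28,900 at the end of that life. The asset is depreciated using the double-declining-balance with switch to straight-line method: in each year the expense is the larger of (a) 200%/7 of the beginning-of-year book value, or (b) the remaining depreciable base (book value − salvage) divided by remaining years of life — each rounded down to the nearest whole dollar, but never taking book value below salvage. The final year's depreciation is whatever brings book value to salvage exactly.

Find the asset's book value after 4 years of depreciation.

$77,812

Depreciable base = $298,918 − $28,900 = $270,018.
Year 1: DB = ⌊$298,918 × 200%/7⌋ = $85,405; SL = ⌊$270,018/7⌋ = $38,574 → take DB $85,405. Book value $213,513.
Year 2: DB = ⌊$213,513 × 200%/7⌋ = $61,003; SL = ⌊$184,613/6⌋ = $30,768 → take DB $61,003. Book value $152,510.
Year 3: DB = ⌊$152,510 × 200%/7⌋ = $43,574; SL = ⌊$123,610/5⌋ = $24,722 → take DB $43,574. Book value $108,936.
Year 4: DB = ⌊$108,936 × 200%/7⌋ = $31,124; SL = ⌊$80,036/4⌋ = $20,009 → take DB $31,124. Book value $77,812.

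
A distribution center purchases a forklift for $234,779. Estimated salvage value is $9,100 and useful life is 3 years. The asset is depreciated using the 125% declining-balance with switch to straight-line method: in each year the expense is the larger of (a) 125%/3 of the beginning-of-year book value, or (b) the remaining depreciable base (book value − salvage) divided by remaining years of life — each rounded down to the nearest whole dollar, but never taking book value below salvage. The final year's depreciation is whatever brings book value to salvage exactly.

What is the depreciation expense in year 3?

Depreciable base = $234,779 − $9,100 = $225,679.
Year 1: DB = ⌊$234,779 × 125%/3⌋ = $97,824; SL = ⌊$225,679/3⌋ = $75,226 → take DB $97,824. Book value $136,955.
Year 2: DB = ⌊$136,955 × 125%/3⌋ = $57,064; SL = ⌊$127,855/2⌋ = $63,927 → take SL $63,927. Book value $73,028.
Year 3 (final): $73,028 − $9,100 = $63,928. Book value $9,100.

$63,928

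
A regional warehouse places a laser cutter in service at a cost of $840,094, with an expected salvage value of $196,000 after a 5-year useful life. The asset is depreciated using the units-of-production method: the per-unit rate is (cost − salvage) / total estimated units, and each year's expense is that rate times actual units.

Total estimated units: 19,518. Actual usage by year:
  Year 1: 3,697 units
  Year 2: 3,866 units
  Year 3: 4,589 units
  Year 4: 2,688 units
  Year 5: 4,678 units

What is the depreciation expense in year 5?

$154,374

Depreciable base = $840,094 − $196,000 = $644,094.
Rate = $644,094 / 19,518 units = $33 per unit.
Year 1: 3,697 × $33 = $122,001. Book value $718,093.
Year 2: 3,866 × $33 = $127,578. Book value $590,515.
Year 3: 4,589 × $33 = $151,437. Book value $439,078.
Year 4: 2,688 × $33 = $88,704. Book value $350,374.
Year 5: 4,678 × $33 = $154,374. Book value $196,000.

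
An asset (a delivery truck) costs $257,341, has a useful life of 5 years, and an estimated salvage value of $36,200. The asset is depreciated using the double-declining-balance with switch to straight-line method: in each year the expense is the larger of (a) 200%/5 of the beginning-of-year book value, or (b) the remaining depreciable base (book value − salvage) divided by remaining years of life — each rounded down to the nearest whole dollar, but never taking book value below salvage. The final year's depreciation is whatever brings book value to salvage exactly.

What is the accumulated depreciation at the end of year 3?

$201,755

Depreciable base = $257,341 − $36,200 = $221,141.
Year 1: DB = ⌊$257,341 × 200%/5⌋ = $102,936; SL = ⌊$221,141/5⌋ = $44,228 → take DB $102,936. Book value $154,405.
Year 2: DB = ⌊$154,405 × 200%/5⌋ = $61,762; SL = ⌊$118,205/4⌋ = $29,551 → take DB $61,762. Book value $92,643.
Year 3: DB = ⌊$92,643 × 200%/5⌋ = $37,057; SL = ⌊$56,443/3⌋ = $18,814 → take DB $37,057. Book value $55,586.
Accumulated through year 3 = $257,341 − $55,586 = $201,755.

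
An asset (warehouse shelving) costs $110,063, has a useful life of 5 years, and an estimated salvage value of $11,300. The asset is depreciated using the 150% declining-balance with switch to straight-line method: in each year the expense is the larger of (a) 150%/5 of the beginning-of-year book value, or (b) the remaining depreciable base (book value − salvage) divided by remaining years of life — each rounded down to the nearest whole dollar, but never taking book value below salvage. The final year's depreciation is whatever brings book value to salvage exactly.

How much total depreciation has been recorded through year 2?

$56,131

Depreciable base = $110,063 − $11,300 = $98,763.
Year 1: DB = ⌊$110,063 × 150%/5⌋ = $33,018; SL = ⌊$98,763/5⌋ = $19,752 → take DB $33,018. Book value $77,045.
Year 2: DB = ⌊$77,045 × 150%/5⌋ = $23,113; SL = ⌊$65,745/4⌋ = $16,436 → take DB $23,113. Book value $53,932.
Accumulated through year 2 = $110,063 − $53,932 = $56,131.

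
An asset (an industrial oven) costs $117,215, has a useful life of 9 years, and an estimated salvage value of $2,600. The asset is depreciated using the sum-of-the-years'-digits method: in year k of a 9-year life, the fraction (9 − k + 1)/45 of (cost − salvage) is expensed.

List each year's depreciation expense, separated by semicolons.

Depreciable base = $117,215 − $2,600 = $114,615.
Sum of the years' digits = 9+8+7+6+5+4+3+2+1 = 45.
Year 1: $114,615 × 9/45 = $22,923. Book value $94,292.
Year 2: $114,615 × 8/45 = $20,376. Book value $73,916.
Year 3: $114,615 × 7/45 = $17,829. Book value $56,087.
Year 4: $114,615 × 6/45 = $15,282. Book value $40,805.
Year 5: $114,615 × 5/45 = $12,735. Book value $28,070.
Year 6: $114,615 × 4/45 = $10,188. Book value $17,882.
Year 7: $114,615 × 3/45 = $7,641. Book value $10,241.
Year 8: $114,615 × 2/45 = $5,094. Book value $5,147.
Year 9: $114,615 × 1/45 = $2,547. Book value $2,600.

$22,923; $20,376; $17,829; $15,282; $12,735; $10,188; $7,641; $5,094; $2,547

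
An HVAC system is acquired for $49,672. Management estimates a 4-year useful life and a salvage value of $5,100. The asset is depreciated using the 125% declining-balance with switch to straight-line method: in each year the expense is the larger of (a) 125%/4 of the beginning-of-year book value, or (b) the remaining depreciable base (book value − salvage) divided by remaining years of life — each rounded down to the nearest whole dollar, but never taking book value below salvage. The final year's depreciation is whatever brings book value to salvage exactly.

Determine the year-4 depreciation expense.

Depreciable base = $49,672 − $5,100 = $44,572.
Year 1: DB = ⌊$49,672 × 125%/4⌋ = $15,522; SL = ⌊$44,572/4⌋ = $11,143 → take DB $15,522. Book value $34,150.
Year 2: DB = ⌊$34,150 × 125%/4⌋ = $10,671; SL = ⌊$29,050/3⌋ = $9,683 → take DB $10,671. Book value $23,479.
Year 3: DB = ⌊$23,479 × 125%/4⌋ = $7,337; SL = ⌊$18,379/2⌋ = $9,189 → take SL $9,189. Book value $14,290.
Year 4 (final): $14,290 − $5,100 = $9,190. Book value $5,100.

$9,190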